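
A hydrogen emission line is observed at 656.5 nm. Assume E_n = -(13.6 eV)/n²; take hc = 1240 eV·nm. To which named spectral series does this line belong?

ΔE = 1240/656.5 = 1.889 eV.
This matches 13.6 × (1/2² − 1/3²), so n_f = 2: the Balmer series.

Balmer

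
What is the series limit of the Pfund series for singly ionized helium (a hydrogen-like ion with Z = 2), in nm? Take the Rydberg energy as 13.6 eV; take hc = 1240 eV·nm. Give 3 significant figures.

570 nm

The Pfund series has lower level n_f = 5; the series limit corresponds to n_i → ∞.
ΔE_max = 13.6 × 4 / 5² = 2.176 eV.
λ_min = 1240 / 2.176 = 570 nm.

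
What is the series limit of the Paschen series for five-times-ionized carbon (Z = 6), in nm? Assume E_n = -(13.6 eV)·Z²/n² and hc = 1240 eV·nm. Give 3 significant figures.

22.8 nm

The Paschen series has lower level n_f = 3; the series limit corresponds to n_i → ∞.
ΔE_max = 13.6 × 36 / 3² = 54.40 eV.
λ_min = 1240 / 54.40 = 22.8 nm.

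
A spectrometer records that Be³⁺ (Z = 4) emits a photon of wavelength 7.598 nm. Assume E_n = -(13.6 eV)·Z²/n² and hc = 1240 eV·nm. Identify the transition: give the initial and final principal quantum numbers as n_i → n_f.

n_i = 2, n_f = 1

The photon energy is ΔE = hc/λ = 1240 / 7.598 = 163.2 eV.
With Z = 4, ΔE = 217.6 × (1/n_f² − 1/n_i²), so 1/n_f² − 1/n_i² = 0.7500.
Trying n_f = 1 gives 1/n_i² = 0.2500, i.e. n_i ≈ 2; this pair matches.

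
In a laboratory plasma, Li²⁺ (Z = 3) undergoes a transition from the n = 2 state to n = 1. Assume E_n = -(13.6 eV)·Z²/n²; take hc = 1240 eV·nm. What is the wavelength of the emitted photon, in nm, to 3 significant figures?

For Z = 3 the level energies scale as Z², so the effective Rydberg energy is 13.6 × 9 = 122.4 eV.
ΔE = 122.4 × (1/1² − 1/2²) = 122.4 × 0.7500 = 91.80 eV.
λ = hc/ΔE = 1240 / 91.80 = 13.5 nm.

13.5 nm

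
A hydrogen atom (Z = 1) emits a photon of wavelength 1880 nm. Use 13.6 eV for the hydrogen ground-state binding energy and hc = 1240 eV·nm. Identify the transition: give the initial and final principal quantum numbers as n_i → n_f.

n_i = 4, n_f = 3

The photon energy is ΔE = hc/λ = 1240 / 1880 = 0.6596 eV.
With Z = 1, ΔE = 13.60 × (1/n_f² − 1/n_i²), so 1/n_f² − 1/n_i² = 0.04850.
Trying n_f = 3 gives 1/n_i² = 0.06261, i.e. n_i ≈ 4; this pair matches.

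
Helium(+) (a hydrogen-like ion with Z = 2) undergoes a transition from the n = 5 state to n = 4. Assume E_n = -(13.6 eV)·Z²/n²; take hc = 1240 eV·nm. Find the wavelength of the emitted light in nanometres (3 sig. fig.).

1010 nm

For Z = 2 the level energies scale as Z², so the effective Rydberg energy is 13.6 × 4 = 54.40 eV.
ΔE = 54.40 × (1/4² − 1/5²) = 54.40 × 0.02250 = 1.224 eV.
λ = hc/ΔE = 1240 / 1.224 = 1010 nm.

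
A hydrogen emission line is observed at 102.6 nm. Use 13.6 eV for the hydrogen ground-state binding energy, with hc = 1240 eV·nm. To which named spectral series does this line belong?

Lyman

ΔE = 1240/102.6 = 12.09 eV.
This matches 13.6 × (1/1² − 1/3²), so n_f = 1: the Lyman series.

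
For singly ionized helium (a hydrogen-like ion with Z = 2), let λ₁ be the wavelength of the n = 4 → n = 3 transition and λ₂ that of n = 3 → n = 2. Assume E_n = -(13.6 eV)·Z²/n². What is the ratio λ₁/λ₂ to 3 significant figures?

λ ∝ 1/ΔE ∝ 1/(1/n_f² − 1/n_i²), and the Z² and hc factors cancel in the ratio.
λ₁/λ₂ = (1/2² − 1/3²)/(1/3² − 1/4²) = 0.1389/0.04861 = 2.86.

2.86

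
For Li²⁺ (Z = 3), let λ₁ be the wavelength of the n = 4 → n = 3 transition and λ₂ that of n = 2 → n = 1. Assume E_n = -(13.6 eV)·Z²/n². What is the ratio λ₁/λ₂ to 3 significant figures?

15.4

λ ∝ 1/ΔE ∝ 1/(1/n_f² − 1/n_i²), and the Z² and hc factors cancel in the ratio.
λ₁/λ₂ = (1/1² − 1/2²)/(1/3² − 1/4²) = 0.7500/0.04861 = 15.4.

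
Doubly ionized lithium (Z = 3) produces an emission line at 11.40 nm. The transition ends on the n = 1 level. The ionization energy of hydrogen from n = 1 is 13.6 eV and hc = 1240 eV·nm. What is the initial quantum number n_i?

The photon energy is ΔE = hc/λ = 1240 / 11.40 = 108.8 eV.
With Z = 3, ΔE = 122.4 × (1/n_f² − 1/n_i²), so 1/n_f² − 1/n_i² = 0.8887.
With n_f = 1: 1/n_i² = 1/1 − 0.8887 = 0.1113, so n_i ≈ 3.00.

n_i = 3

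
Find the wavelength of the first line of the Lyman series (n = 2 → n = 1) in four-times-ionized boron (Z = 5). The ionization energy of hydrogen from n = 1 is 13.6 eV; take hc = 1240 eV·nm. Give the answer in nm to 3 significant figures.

4.86 nm

The Lyman series terminates on n_f = 1; the first line has n_i = 1+1 = 2.
ΔE = 340.0 × (1/1² − 1/2²) = 255.0 eV.
λ = 1240 / 255.0 = 4.86 nm.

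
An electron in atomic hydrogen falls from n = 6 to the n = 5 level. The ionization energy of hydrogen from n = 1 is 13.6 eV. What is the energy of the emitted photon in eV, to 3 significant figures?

0.166 eV

E_6 = −13.60/36 = −0.3778 eV and E_5 = −13.60/25 = −0.5440 eV.
The photon energy is |E_6 − E_5| = 0.166 eV.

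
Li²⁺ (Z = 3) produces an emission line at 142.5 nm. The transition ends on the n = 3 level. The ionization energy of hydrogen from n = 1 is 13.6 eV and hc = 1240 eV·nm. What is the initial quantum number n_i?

The photon energy is ΔE = hc/λ = 1240 / 142.5 = 8.702 eV.
With Z = 3, ΔE = 122.4 × (1/n_f² − 1/n_i²), so 1/n_f² − 1/n_i² = 0.07109.
With n_f = 3: 1/n_i² = 1/9 − 0.07109 = 0.04002, so n_i ≈ 5.00.

n_i = 5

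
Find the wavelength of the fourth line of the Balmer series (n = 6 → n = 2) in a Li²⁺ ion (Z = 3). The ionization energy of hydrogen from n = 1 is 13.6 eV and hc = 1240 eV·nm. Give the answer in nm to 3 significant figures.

The Balmer series terminates on n_f = 2; the fourth line has n_i = 2+4 = 6.
ΔE = 122.4 × (1/2² − 1/6²) = 27.20 eV.
λ = 1240 / 27.20 = 45.6 nm.

45.6 nm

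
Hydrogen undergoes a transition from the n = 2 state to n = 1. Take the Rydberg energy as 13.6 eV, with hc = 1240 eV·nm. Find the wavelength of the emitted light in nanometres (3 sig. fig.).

ΔE = 13.60 × (1/1² − 1/2²) = 13.60 × 0.7500 = 10.20 eV.
λ = hc/ΔE = 1240 / 10.20 = 122 nm.
This line belongs to the Lyman series.

122 nm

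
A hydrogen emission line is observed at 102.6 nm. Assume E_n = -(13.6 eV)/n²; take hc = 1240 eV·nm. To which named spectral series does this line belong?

Lyman

ΔE = 1240/102.6 = 12.09 eV.
This matches 13.6 × (1/1² − 1/3²), so n_f = 1: the Lyman series.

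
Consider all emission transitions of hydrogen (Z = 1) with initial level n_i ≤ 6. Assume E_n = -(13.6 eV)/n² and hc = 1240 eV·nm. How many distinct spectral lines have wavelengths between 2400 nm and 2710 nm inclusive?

Enumerate all n_i → n_f pairs with 1 ≤ n_f < n_i ≤ 6 and compute λ = 1240 / [13.6·1·(1/n_f² − 1/n_i²)].
Lines falling in [2400, 2710] nm: 6→4 (2626 nm).

1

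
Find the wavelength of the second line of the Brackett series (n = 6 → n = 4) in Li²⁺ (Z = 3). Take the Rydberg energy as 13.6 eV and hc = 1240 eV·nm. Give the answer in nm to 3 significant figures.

The Brackett series terminates on n_f = 4; the second line has n_i = 4+2 = 6.
ΔE = 122.4 × (1/4² − 1/6²) = 4.250 eV.
λ = 1240 / 4.250 = 292 nm.

292 nm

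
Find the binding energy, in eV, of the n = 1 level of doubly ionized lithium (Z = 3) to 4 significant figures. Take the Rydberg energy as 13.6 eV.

E_n = −13.6 Z²/n² = −122.4/n² eV for Z = 3.
E_1 = −122.4/1 = −122.4 eV, so ionization (to E = 0) requires 122.4 eV.

122.4 eV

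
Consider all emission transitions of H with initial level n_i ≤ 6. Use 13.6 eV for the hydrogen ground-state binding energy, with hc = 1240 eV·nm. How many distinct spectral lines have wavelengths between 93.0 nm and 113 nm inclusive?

4

Enumerate all n_i → n_f pairs with 1 ≤ n_f < n_i ≤ 6 and compute λ = 1240 / [13.6·1·(1/n_f² − 1/n_i²)].
Lines falling in [93.0, 113] nm: 6→1 (93.78 nm), 5→1 (94.98 nm), 4→1 (97.25 nm), 3→1 (102.6 nm).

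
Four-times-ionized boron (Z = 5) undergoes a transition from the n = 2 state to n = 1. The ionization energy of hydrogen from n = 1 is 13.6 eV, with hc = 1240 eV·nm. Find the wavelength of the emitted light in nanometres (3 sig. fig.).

4.86 nm

For Z = 5 the level energies scale as Z², so the effective Rydberg energy is 13.6 × 25 = 340.0 eV.
ΔE = 340.0 × (1/1² − 1/2²) = 340.0 × 0.7500 = 255.0 eV.
λ = hc/ΔE = 1240 / 255.0 = 4.86 nm.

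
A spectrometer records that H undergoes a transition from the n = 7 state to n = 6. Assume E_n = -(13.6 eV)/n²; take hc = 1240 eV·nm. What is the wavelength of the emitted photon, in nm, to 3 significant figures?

12400 nm

ΔE = 13.60 × (1/6² − 1/7²) = 13.60 × 0.007370 = 0.1002 eV.
λ = hc/ΔE = 1240 / 0.1002 = 12400 nm.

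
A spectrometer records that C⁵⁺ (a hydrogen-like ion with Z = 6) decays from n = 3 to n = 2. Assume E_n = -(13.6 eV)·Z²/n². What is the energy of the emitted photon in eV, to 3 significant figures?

68.0 eV

The Bohr energies scale as Z², so for Z = 6: E_n = −489.6/n² eV.
E_3 = −489.6/9 = −54.40 eV and E_2 = −489.6/4 = −122.4 eV.
The photon energy is |E_3 − E_2| = 68.0 eV.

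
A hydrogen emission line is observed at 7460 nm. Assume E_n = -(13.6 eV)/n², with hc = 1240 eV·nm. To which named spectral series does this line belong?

ΔE = 1240/7460 = 0.1662 eV.
This matches 13.6 × (1/5² − 1/6²), so n_f = 5: the Pfund series.

Pfund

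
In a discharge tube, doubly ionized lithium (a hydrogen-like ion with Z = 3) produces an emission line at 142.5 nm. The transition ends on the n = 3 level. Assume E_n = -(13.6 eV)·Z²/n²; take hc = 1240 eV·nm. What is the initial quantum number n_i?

n_i = 5

The photon energy is ΔE = hc/λ = 1240 / 142.5 = 8.702 eV.
With Z = 3, ΔE = 122.4 × (1/n_f² − 1/n_i²), so 1/n_f² − 1/n_i² = 0.07109.
With n_f = 3: 1/n_i² = 1/9 − 0.07109 = 0.04002, so n_i ≈ 5.00.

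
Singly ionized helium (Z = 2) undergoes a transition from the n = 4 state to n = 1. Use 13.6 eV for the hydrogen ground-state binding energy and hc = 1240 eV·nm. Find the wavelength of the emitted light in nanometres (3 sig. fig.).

24.3 nm

For Z = 2 the level energies scale as Z², so the effective Rydberg energy is 13.6 × 4 = 54.40 eV.
ΔE = 54.40 × (1/1² − 1/4²) = 54.40 × 0.9375 = 51.00 eV.
λ = hc/ΔE = 1240 / 51.00 = 24.3 nm.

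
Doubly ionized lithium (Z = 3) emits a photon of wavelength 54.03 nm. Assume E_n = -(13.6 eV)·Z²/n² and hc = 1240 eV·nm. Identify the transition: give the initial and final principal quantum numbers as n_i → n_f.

The photon energy is ΔE = hc/λ = 1240 / 54.03 = 22.95 eV.
With Z = 3, ΔE = 122.4 × (1/n_f² − 1/n_i²), so 1/n_f² − 1/n_i² = 0.1875.
Trying n_f = 2 gives 1/n_i² = 0.06250, i.e. n_i ≈ 4; this pair matches.

n_i = 4, n_f = 2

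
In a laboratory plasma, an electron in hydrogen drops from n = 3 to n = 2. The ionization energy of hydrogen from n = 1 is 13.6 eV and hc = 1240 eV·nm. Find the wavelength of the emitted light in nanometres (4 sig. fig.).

ΔE = 13.60 × (1/2² − 1/3²) = 13.60 × 0.1389 = 1.889 eV.
λ = hc/ΔE = 1240 / 1.889 = 656.5 nm.
This line belongs to the Balmer series.

656.5 nm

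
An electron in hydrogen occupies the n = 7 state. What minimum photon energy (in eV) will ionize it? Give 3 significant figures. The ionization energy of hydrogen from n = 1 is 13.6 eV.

E_7 = −13.60/49 = −0.278 eV, so ionization (to E = 0) requires 0.278 eV.

0.278 eV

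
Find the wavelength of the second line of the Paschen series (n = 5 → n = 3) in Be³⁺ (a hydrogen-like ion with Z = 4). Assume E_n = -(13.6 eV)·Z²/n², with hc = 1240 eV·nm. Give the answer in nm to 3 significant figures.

80.1 nm

The Paschen series terminates on n_f = 3; the second line has n_i = 3+2 = 5.
ΔE = 217.6 × (1/3² − 1/5²) = 15.47 eV.
λ = 1240 / 15.47 = 80.1 nm.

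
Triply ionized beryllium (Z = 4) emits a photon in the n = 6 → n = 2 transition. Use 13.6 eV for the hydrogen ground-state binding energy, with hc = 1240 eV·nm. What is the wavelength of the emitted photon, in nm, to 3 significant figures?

25.6 nm

For Z = 4 the level energies scale as Z², so the effective Rydberg energy is 13.6 × 16 = 217.6 eV.
ΔE = 217.6 × (1/2² − 1/6²) = 217.6 × 0.2222 = 48.36 eV.
λ = hc/ΔE = 1240 / 48.36 = 25.6 nm.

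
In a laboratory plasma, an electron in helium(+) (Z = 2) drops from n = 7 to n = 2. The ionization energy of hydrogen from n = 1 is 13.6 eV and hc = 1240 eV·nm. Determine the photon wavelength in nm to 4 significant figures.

For Z = 2 the level energies scale as Z², so the effective Rydberg energy is 13.6 × 4 = 54.40 eV.
ΔE = 54.40 × (1/2² − 1/7²) = 54.40 × 0.2296 = 12.49 eV.
λ = hc/ΔE = 1240 / 12.49 = 99.28 nm.

99.28 nm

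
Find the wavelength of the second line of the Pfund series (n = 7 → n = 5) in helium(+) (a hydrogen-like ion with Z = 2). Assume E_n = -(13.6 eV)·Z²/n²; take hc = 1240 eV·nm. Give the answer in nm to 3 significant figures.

The Pfund series terminates on n_f = 5; the second line has n_i = 5+2 = 7.
ΔE = 54.40 × (1/5² − 1/7²) = 1.066 eV.
λ = 1240 / 1.066 = 1160 nm.

1160 nm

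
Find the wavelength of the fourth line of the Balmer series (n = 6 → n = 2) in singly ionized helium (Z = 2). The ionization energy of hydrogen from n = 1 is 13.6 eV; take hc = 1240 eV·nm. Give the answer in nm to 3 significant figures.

The Balmer series terminates on n_f = 2; the fourth line has n_i = 2+4 = 6.
ΔE = 54.40 × (1/2² − 1/6²) = 12.09 eV.
λ = 1240 / 12.09 = 103 nm.

103 nm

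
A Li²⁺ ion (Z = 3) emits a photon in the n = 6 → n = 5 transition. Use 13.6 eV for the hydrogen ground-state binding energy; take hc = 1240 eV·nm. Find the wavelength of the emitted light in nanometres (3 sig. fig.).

829 nm

For Z = 3 the level energies scale as Z², so the effective Rydberg energy is 13.6 × 9 = 122.4 eV.
ΔE = 122.4 × (1/5² − 1/6²) = 122.4 × 0.01222 = 1.496 eV.
λ = hc/ΔE = 1240 / 1.496 = 829 nm.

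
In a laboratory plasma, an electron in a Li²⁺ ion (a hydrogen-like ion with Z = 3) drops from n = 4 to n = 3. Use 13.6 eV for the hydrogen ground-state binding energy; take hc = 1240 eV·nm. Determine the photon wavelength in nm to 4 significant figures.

208.4 nm

For Z = 3 the level energies scale as Z², so the effective Rydberg energy is 13.6 × 9 = 122.4 eV.
ΔE = 122.4 × (1/3² − 1/4²) = 122.4 × 0.04861 = 5.950 eV.
λ = hc/ΔE = 1240 / 5.950 = 208.4 nm.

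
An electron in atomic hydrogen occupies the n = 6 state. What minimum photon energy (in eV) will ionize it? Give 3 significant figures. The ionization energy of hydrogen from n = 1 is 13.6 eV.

0.378 eV

E_6 = −13.60/36 = −0.378 eV, so ionization (to E = 0) requires 0.378 eV.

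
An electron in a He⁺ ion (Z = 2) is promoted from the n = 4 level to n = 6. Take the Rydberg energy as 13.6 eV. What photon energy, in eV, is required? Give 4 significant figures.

1.889 eV

The Bohr energies scale as Z², so for Z = 2: E_n = −54.40/n² eV.
E_6 = −54.40/36 = −1.511 eV and E_4 = −54.40/16 = −3.400 eV.
The photon energy is |E_6 − E_4| = 1.889 eV.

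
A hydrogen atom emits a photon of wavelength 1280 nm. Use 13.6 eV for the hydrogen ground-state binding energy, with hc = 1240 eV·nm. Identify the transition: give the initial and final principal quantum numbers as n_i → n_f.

n_i = 5, n_f = 3

The photon energy is ΔE = hc/λ = 1240 / 1280 = 0.9688 eV.
With Z = 1, ΔE = 13.60 × (1/n_f² − 1/n_i²), so 1/n_f² − 1/n_i² = 0.07123.
Trying n_f = 3 gives 1/n_i² = 0.03988, i.e. n_i ≈ 5; this pair matches.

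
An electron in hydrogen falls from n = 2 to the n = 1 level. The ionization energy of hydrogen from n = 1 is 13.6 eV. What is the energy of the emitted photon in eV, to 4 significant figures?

E_2 = −13.60/4 = −3.400 eV and E_1 = −13.60/1 = −13.60 eV.
The photon energy is |E_2 − E_1| = 10.20 eV.

10.20 eV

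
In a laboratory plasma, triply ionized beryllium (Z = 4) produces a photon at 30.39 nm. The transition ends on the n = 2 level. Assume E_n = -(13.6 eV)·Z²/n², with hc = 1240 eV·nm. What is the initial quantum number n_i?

The photon energy is ΔE = hc/λ = 1240 / 30.39 = 40.80 eV.
With Z = 4, ΔE = 217.6 × (1/n_f² − 1/n_i²), so 1/n_f² − 1/n_i² = 0.1875.
With n_f = 2: 1/n_i² = 1/4 − 0.1875 = 0.06249, so n_i ≈ 4.00.

n_i = 4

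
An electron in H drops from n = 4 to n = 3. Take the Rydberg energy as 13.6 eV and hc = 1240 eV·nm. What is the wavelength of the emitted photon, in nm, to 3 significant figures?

1880 nm

ΔE = 13.60 × (1/3² − 1/4²) = 13.60 × 0.04861 = 0.6611 eV.
λ = hc/ΔE = 1240 / 0.6611 = 1880 nm.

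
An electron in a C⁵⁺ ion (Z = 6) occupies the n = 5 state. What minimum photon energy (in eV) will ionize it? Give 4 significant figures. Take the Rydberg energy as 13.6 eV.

19.58 eV

E_n = −13.6 Z²/n² = −489.6/n² eV for Z = 6.
E_5 = −489.6/25 = −19.58 eV, so ionization (to E = 0) requires 19.58 eV.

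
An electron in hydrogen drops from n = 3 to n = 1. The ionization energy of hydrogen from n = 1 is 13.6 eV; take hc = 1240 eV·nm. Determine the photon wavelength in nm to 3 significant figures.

ΔE = 13.60 × (1/1² − 1/3²) = 13.60 × 0.8889 = 12.09 eV.
λ = hc/ΔE = 1240 / 12.09 = 103 nm.

103 nm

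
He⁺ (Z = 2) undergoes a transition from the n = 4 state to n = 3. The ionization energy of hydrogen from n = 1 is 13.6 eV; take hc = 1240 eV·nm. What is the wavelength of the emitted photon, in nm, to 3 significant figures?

469 nm

For Z = 2 the level energies scale as Z², so the effective Rydberg energy is 13.6 × 4 = 54.40 eV.
ΔE = 54.40 × (1/3² − 1/4²) = 54.40 × 0.04861 = 2.644 eV.
λ = hc/ΔE = 1240 / 2.644 = 469 nm.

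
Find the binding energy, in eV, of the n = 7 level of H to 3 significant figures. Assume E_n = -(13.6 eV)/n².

0.278 eV

E_7 = −13.60/49 = −0.278 eV, so ionization (to E = 0) requires 0.278 eV.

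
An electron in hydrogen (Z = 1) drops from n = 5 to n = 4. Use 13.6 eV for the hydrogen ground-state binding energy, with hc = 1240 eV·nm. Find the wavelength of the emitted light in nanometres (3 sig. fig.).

ΔE = 13.60 × (1/4² − 1/5²) = 13.60 × 0.02250 = 0.3060 eV.
λ = hc/ΔE = 1240 / 0.3060 = 4050 nm.
This line belongs to the Brackett series.

4050 nm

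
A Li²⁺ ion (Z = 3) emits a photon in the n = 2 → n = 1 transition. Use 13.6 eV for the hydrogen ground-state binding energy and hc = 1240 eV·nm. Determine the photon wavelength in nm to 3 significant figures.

13.5 nm

For Z = 3 the level energies scale as Z², so the effective Rydberg energy is 13.6 × 9 = 122.4 eV.
ΔE = 122.4 × (1/1² − 1/2²) = 122.4 × 0.7500 = 91.80 eV.
λ = hc/ΔE = 1240 / 91.80 = 13.5 nm.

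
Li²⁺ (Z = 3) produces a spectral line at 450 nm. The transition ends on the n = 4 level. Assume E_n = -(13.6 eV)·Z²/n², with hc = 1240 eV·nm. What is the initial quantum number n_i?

n_i = 5

The photon energy is ΔE = hc/λ = 1240 / 450 = 2.756 eV.
With Z = 3, ΔE = 122.4 × (1/n_f² − 1/n_i²), so 1/n_f² − 1/n_i² = 0.02251.
With n_f = 4: 1/n_i² = 1/16 − 0.02251 = 0.03999, so n_i ≈ 5.00.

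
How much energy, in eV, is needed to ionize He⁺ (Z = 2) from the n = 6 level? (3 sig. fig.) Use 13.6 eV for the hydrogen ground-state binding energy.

E_n = −13.6 Z²/n² = −54.40/n² eV for Z = 2.
E_6 = −54.40/36 = −1.51 eV, so ionization (to E = 0) requires 1.51 eV.

1.51 eV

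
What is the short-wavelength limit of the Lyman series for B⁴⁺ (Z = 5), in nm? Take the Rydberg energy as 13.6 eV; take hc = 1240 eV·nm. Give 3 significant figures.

The Lyman series has lower level n_f = 1; the series limit corresponds to n_i → ∞.
ΔE_max = 13.6 × 25 / 1² = 340.0 eV.
λ_min = 1240 / 340.0 = 3.65 nm.

3.65 nm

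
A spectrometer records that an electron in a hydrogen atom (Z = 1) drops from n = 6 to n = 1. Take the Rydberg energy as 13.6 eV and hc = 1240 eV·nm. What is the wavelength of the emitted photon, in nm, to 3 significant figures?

93.8 nm

ΔE = 13.60 × (1/1² − 1/6²) = 13.60 × 0.9722 = 13.22 eV.
λ = hc/ΔE = 1240 / 13.22 = 93.8 nm.
This line belongs to the Lyman series.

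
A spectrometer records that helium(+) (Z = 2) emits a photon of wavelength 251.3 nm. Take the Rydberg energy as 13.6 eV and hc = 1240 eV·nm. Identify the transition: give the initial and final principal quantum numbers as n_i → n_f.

The photon energy is ΔE = hc/λ = 1240 / 251.3 = 4.934 eV.
With Z = 2, ΔE = 54.40 × (1/n_f² − 1/n_i²), so 1/n_f² − 1/n_i² = 0.09070.
Trying n_f = 3 gives 1/n_i² = 0.02041, i.e. n_i ≈ 7; this pair matches.

n_i = 7, n_f = 3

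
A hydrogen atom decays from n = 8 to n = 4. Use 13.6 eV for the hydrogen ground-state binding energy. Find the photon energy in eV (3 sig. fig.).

E_8 = −13.60/64 = −0.2125 eV and E_4 = −13.60/16 = −0.8500 eV.
The photon energy is |E_8 − E_4| = 0.638 eV.

0.638 eV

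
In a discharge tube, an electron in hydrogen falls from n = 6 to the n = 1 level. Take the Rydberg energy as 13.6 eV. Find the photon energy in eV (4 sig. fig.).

E_6 = −13.60/36 = −0.3778 eV and E_1 = −13.60/1 = −13.60 eV.
The photon energy is |E_6 − E_1| = 13.22 eV.

13.22 eV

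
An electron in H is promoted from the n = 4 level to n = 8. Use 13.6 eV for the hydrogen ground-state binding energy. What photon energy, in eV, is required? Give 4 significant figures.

E_8 = −13.60/64 = −0.2125 eV and E_4 = −13.60/16 = −0.8500 eV.
The photon energy is |E_8 − E_4| = 0.6375 eV.

0.6375 eV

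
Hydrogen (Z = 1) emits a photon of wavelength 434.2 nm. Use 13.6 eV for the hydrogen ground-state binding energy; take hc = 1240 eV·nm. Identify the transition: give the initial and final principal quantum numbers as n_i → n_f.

The photon energy is ΔE = hc/λ = 1240 / 434.2 = 2.856 eV.
With Z = 1, ΔE = 13.60 × (1/n_f² − 1/n_i²), so 1/n_f² − 1/n_i² = 0.2100.
Trying n_f = 2 gives 1/n_i² = 0.04001, i.e. n_i ≈ 5; this pair matches.

n_i = 5, n_f = 2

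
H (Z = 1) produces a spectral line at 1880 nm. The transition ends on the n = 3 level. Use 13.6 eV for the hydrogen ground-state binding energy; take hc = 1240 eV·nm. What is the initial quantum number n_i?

n_i = 4

The photon energy is ΔE = hc/λ = 1240 / 1880 = 0.6596 eV.
With Z = 1, ΔE = 13.60 × (1/n_f² − 1/n_i²), so 1/n_f² − 1/n_i² = 0.04850.
With n_f = 3: 1/n_i² = 1/9 − 0.04850 = 0.06261, so n_i ≈ 4.00.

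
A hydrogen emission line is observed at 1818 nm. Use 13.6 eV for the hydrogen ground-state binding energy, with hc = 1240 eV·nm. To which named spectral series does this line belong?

Brackett

ΔE = 1240/1818 = 0.6821 eV.
This matches 13.6 × (1/4² − 1/9²), so n_f = 4: the Brackett series.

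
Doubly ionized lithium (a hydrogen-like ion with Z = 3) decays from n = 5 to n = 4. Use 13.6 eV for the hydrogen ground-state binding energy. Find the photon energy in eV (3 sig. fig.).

2.75 eV

The Bohr energies scale as Z², so for Z = 3: E_n = −122.4/n² eV.
E_5 = −122.4/25 = −4.896 eV and E_4 = −122.4/16 = −7.650 eV.
The photon energy is |E_5 − E_4| = 2.75 eV.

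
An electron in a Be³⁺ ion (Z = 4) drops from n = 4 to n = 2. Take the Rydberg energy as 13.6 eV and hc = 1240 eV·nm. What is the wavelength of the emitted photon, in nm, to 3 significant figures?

30.4 nm

For Z = 4 the level energies scale as Z², so the effective Rydberg energy is 13.6 × 16 = 217.6 eV.
ΔE = 217.6 × (1/2² − 1/4²) = 217.6 × 0.1875 = 40.80 eV.
λ = hc/ΔE = 1240 / 40.80 = 30.4 nm.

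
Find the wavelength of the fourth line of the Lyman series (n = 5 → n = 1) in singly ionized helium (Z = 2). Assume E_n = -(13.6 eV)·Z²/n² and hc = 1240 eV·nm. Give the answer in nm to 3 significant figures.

The Lyman series terminates on n_f = 1; the fourth line has n_i = 1+4 = 5.
ΔE = 54.40 × (1/1² − 1/5²) = 52.22 eV.
λ = 1240 / 52.22 = 23.7 nm.

23.7 nm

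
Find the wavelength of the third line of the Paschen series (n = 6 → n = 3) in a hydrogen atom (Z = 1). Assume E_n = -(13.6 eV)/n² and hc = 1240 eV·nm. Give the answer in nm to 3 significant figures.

The Paschen series terminates on n_f = 3; the third line has n_i = 3+3 = 6.
ΔE = 13.60 × (1/3² − 1/6²) = 1.133 eV.
λ = 1240 / 1.133 = 1090 nm.

1090 nm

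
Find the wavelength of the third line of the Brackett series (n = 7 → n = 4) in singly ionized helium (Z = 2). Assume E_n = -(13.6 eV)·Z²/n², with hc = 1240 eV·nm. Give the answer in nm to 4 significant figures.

541.5 nm

The Brackett series terminates on n_f = 4; the third line has n_i = 4+3 = 7.
ΔE = 54.40 × (1/4² − 1/7²) = 2.290 eV.
λ = 1240 / 2.290 = 541.5 nm.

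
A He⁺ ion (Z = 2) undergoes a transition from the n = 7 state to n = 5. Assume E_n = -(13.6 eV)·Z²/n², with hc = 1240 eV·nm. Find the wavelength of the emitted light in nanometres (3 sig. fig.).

For Z = 2 the level energies scale as Z², so the effective Rydberg energy is 13.6 × 4 = 54.40 eV.
ΔE = 54.40 × (1/5² − 1/7²) = 54.40 × 0.01959 = 1.066 eV.
λ = hc/ΔE = 1240 / 1.066 = 1160 nm.

1160 nm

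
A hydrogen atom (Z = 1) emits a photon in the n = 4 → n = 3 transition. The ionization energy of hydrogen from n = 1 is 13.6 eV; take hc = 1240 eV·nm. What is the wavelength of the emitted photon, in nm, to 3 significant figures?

ΔE = 13.60 × (1/3² − 1/4²) = 13.60 × 0.04861 = 0.6611 eV.
λ = hc/ΔE = 1240 / 0.6611 = 1880 nm.
This line belongs to the Paschen series.

1880 nm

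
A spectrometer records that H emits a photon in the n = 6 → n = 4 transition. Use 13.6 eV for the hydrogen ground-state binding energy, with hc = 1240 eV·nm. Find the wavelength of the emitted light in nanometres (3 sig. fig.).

2630 nm

ΔE = 13.60 × (1/4² − 1/6²) = 13.60 × 0.03472 = 0.4722 eV.
λ = hc/ΔE = 1240 / 0.4722 = 2630 nm.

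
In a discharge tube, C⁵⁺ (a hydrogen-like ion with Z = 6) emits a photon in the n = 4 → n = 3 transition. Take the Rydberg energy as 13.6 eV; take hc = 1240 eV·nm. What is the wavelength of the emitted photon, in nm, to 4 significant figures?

For Z = 6 the level energies scale as Z², so the effective Rydberg energy is 13.6 × 36 = 489.6 eV.
ΔE = 489.6 × (1/3² − 1/4²) = 489.6 × 0.04861 = 23.80 eV.
λ = hc/ΔE = 1240 / 23.80 = 52.10 nm.

52.10 nm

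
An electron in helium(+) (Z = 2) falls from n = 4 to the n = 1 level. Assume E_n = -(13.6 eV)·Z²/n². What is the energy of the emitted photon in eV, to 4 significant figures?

The Bohr energies scale as Z², so for Z = 2: E_n = −54.40/n² eV.
E_4 = −54.40/16 = −3.400 eV and E_1 = −54.40/1 = −54.40 eV.
The photon energy is |E_4 − E_1| = 51.00 eV.

51.00 eV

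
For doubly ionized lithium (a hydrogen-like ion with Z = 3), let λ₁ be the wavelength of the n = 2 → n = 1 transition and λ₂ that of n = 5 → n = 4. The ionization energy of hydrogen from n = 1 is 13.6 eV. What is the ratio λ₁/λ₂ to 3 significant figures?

λ ∝ 1/ΔE ∝ 1/(1/n_f² − 1/n_i²), and the Z² and hc factors cancel in the ratio.
λ₁/λ₂ = (1/4² − 1/5²)/(1/1² − 1/2²) = 0.02250/0.7500 = 0.0300.

0.0300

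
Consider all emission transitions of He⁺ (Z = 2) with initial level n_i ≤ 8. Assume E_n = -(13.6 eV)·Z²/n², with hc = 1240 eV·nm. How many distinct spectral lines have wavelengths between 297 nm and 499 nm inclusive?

Enumerate all n_i → n_f pairs with 1 ≤ n_f < n_i ≤ 8 and compute λ = 1240 / [13.6·4·(1/n_f² − 1/n_i²)].
Lines falling in [297, 499] nm: 5→3 (320.5 nm), 4→3 (468.9 nm), 8→4 (486.3 nm).

3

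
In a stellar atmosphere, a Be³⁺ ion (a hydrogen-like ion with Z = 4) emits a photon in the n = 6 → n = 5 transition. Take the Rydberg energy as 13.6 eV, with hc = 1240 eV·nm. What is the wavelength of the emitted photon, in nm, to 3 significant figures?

466 nm

For Z = 4 the level energies scale as Z², so the effective Rydberg energy is 13.6 × 16 = 217.6 eV.
ΔE = 217.6 × (1/5² − 1/6²) = 217.6 × 0.01222 = 2.660 eV.
λ = hc/ΔE = 1240 / 2.660 = 466 nm.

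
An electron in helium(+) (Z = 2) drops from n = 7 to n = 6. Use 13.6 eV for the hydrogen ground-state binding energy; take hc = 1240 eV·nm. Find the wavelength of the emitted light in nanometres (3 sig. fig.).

3090 nm

For Z = 2 the level energies scale as Z², so the effective Rydberg energy is 13.6 × 4 = 54.40 eV.
ΔE = 54.40 × (1/6² − 1/7²) = 54.40 × 0.007370 = 0.4009 eV.
λ = hc/ΔE = 1240 / 0.4009 = 3090 nm.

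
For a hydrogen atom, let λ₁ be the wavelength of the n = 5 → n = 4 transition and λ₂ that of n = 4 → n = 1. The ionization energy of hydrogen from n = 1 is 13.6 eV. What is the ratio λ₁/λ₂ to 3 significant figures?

41.7

λ ∝ 1/ΔE ∝ 1/(1/n_f² − 1/n_i²), and the Z² and hc factors cancel in the ratio.
λ₁/λ₂ = (1/1² − 1/4²)/(1/4² − 1/5²) = 0.9375/0.02250 = 41.7.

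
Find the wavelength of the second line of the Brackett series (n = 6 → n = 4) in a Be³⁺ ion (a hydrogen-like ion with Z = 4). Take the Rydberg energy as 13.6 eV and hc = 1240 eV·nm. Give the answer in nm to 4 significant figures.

The Brackett series terminates on n_f = 4; the second line has n_i = 4+2 = 6.
ΔE = 217.6 × (1/4² − 1/6²) = 7.556 eV.
λ = 1240 / 7.556 = 164.1 nm.

164.1 nm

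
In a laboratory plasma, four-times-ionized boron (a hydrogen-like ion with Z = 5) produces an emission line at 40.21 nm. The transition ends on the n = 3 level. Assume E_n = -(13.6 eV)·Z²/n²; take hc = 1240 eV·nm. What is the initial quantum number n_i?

n_i = 7

The photon energy is ΔE = hc/λ = 1240 / 40.21 = 30.84 eV.
With Z = 5, ΔE = 340.0 × (1/n_f² − 1/n_i²), so 1/n_f² − 1/n_i² = 0.09070.
With n_f = 3: 1/n_i² = 1/9 − 0.09070 = 0.02041, so n_i ≈ 7.00.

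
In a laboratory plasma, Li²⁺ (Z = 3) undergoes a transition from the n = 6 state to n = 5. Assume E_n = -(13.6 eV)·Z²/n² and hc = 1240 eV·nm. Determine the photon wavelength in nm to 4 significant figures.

828.9 nm

For Z = 3 the level energies scale as Z², so the effective Rydberg energy is 13.6 × 9 = 122.4 eV.
ΔE = 122.4 × (1/5² − 1/6²) = 122.4 × 0.01222 = 1.496 eV.
λ = hc/ΔE = 1240 / 1.496 = 828.9 nm.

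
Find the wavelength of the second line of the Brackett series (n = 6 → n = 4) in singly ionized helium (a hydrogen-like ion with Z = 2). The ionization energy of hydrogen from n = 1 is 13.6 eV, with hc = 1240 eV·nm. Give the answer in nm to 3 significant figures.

The Brackett series terminates on n_f = 4; the second line has n_i = 4+2 = 6.
ΔE = 54.40 × (1/4² − 1/6²) = 1.889 eV.
λ = 1240 / 1.889 = 656 nm.

656 nm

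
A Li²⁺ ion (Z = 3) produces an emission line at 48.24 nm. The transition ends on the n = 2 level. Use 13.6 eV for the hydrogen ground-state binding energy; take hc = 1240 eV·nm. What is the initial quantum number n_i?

n_i = 5

The photon energy is ΔE = hc/λ = 1240 / 48.24 = 25.70 eV.
With Z = 3, ΔE = 122.4 × (1/n_f² − 1/n_i²), so 1/n_f² − 1/n_i² = 0.2100.
With n_f = 2: 1/n_i² = 1/4 − 0.2100 = 0.03999, so n_i ≈ 5.00.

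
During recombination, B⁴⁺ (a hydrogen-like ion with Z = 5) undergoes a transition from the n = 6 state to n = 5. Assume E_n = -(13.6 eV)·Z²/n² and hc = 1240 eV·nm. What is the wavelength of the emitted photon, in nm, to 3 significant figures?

298 nm

For Z = 5 the level energies scale as Z², so the effective Rydberg energy is 13.6 × 25 = 340.0 eV.
ΔE = 340.0 × (1/5² − 1/6²) = 340.0 × 0.01222 = 4.156 eV.
λ = hc/ΔE = 1240 / 4.156 = 298 nm.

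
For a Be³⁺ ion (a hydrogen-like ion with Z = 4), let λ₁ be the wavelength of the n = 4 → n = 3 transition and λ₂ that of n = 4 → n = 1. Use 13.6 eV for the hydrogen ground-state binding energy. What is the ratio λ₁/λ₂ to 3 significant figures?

λ ∝ 1/ΔE ∝ 1/(1/n_f² − 1/n_i²), and the Z² and hc factors cancel in the ratio.
λ₁/λ₂ = (1/1² − 1/4²)/(1/3² − 1/4²) = 0.9375/0.04861 = 19.3.

19.3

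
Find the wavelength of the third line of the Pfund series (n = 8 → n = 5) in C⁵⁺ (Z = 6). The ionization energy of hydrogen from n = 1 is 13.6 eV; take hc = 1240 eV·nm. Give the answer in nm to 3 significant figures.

The Pfund series terminates on n_f = 5; the third line has n_i = 5+3 = 8.
ΔE = 489.6 × (1/5² − 1/8²) = 11.93 eV.
λ = 1240 / 11.93 = 104 nm.

104 nm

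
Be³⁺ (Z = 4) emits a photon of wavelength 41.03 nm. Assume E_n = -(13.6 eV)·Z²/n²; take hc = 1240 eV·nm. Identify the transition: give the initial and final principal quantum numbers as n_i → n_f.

The photon energy is ΔE = hc/λ = 1240 / 41.03 = 30.22 eV.
With Z = 4, ΔE = 217.6 × (1/n_f² − 1/n_i²), so 1/n_f² − 1/n_i² = 0.1389.
Trying n_f = 2 gives 1/n_i² = 0.1111, i.e. n_i ≈ 3; this pair matches.

n_i = 3, n_f = 2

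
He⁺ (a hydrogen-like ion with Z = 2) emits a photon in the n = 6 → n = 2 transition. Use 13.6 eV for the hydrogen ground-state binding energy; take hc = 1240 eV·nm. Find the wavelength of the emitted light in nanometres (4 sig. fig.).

For Z = 2 the level energies scale as Z², so the effective Rydberg energy is 13.6 × 4 = 54.40 eV.
ΔE = 54.40 × (1/2² − 1/6²) = 54.40 × 0.2222 = 12.09 eV.
λ = hc/ΔE = 1240 / 12.09 = 102.6 nm.

102.6 nm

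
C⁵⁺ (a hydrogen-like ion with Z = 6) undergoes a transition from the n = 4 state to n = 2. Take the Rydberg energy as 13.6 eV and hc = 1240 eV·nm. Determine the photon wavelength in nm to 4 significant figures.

13.51 nm

For Z = 6 the level energies scale as Z², so the effective Rydberg energy is 13.6 × 36 = 489.6 eV.
ΔE = 489.6 × (1/2² − 1/4²) = 489.6 × 0.1875 = 91.80 eV.
λ = hc/ΔE = 1240 / 91.80 = 13.51 nm.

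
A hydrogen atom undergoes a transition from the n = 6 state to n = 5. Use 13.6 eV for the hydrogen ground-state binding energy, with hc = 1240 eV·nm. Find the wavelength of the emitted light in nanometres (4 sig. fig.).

ΔE = 13.60 × (1/5² − 1/6²) = 13.60 × 0.01222 = 0.1662 eV.
λ = hc/ΔE = 1240 / 0.1662 = 7460 nm.
This line belongs to the Pfund series.

7460 nm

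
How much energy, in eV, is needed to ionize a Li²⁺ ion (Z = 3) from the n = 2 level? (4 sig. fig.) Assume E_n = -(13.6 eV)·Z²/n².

30.60 eV

E_n = −13.6 Z²/n² = −122.4/n² eV for Z = 3.
E_2 = −122.4/4 = −30.60 eV, so ionization (to E = 0) requires 30.60 eV.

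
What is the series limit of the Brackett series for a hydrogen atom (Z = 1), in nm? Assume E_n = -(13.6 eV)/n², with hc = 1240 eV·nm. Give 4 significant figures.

The Brackett series has lower level n_f = 4; the series limit corresponds to n_i → ∞.
ΔE_max = 13.6 × 1 / 4² = 0.8500 eV.
λ_min = 1240 / 0.8500 = 1459 nm.

1459 nm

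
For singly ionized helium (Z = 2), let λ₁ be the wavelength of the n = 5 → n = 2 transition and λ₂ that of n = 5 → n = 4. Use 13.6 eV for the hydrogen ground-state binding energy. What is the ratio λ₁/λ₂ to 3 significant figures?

λ ∝ 1/ΔE ∝ 1/(1/n_f² − 1/n_i²), and the Z² and hc factors cancel in the ratio.
λ₁/λ₂ = (1/4² − 1/5²)/(1/2² − 1/5²) = 0.02250/0.2100 = 0.107.

0.107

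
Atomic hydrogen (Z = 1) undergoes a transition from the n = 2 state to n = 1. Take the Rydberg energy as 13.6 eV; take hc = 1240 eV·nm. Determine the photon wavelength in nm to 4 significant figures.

121.6 nm

ΔE = 13.60 × (1/1² − 1/2²) = 13.60 × 0.7500 = 10.20 eV.
λ = hc/ΔE = 1240 / 10.20 = 121.6 nm.
This line belongs to the Lyman series.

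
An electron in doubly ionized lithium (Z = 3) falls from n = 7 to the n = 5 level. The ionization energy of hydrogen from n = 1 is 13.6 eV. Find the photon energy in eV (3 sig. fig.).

The Bohr energies scale as Z², so for Z = 3: E_n = −122.4/n² eV.
E_7 = −122.4/49 = −2.498 eV and E_5 = −122.4/25 = −4.896 eV.
The photon energy is |E_7 − E_5| = 2.40 eV.

2.40 eV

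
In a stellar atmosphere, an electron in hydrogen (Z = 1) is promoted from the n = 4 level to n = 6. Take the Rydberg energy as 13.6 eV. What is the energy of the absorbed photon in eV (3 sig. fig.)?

E_6 = −13.60/36 = −0.3778 eV and E_4 = −13.60/16 = −0.8500 eV.
The photon energy is |E_6 − E_4| = 0.472 eV.

0.472 eV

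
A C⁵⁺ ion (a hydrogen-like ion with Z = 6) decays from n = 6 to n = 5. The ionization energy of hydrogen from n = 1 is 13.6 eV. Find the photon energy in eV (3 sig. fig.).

The Bohr energies scale as Z², so for Z = 6: E_n = −489.6/n² eV.
E_6 = −489.6/36 = −13.60 eV and E_5 = −489.6/25 = −19.58 eV.
The photon energy is |E_6 − E_5| = 5.98 eV.

5.98 eV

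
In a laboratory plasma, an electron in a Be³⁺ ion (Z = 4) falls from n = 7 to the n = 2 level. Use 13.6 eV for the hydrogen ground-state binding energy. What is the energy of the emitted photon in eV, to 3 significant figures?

50.0 eV

The Bohr energies scale as Z², so for Z = 4: E_n = −217.6/n² eV.
E_7 = −217.6/49 = −4.441 eV and E_2 = −217.6/4 = −54.40 eV.
The photon energy is |E_7 − E_2| = 50.0 eV.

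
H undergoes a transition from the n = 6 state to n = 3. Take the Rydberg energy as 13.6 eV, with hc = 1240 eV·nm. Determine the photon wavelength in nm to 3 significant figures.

1090 nm

ΔE = 13.60 × (1/3² − 1/6²) = 13.60 × 0.08333 = 1.133 eV.
λ = hc/ΔE = 1240 / 1.133 = 1090 nm.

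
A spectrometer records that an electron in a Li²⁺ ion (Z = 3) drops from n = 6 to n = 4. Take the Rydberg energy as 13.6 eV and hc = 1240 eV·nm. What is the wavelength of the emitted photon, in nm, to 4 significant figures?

For Z = 3 the level energies scale as Z², so the effective Rydberg energy is 13.6 × 9 = 122.4 eV.
ΔE = 122.4 × (1/4² − 1/6²) = 122.4 × 0.03472 = 4.250 eV.
λ = hc/ΔE = 1240 / 4.250 = 291.8 nm.

291.8 nm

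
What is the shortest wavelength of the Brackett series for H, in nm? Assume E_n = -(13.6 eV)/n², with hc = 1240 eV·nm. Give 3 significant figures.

The Brackett series has lower level n_f = 4; the series limit corresponds to n_i → ∞.
ΔE_max = 13.6 × 1 / 4² = 0.8500 eV.
λ_min = 1240 / 0.8500 = 1460 nm.

1460 nm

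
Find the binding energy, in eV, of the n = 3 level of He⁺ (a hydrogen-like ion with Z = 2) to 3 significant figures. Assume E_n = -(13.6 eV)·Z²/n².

E_n = −13.6 Z²/n² = −54.40/n² eV for Z = 2.
E_3 = −54.40/9 = −6.04 eV, so ionization (to E = 0) requires 6.04 eV.

6.04 eV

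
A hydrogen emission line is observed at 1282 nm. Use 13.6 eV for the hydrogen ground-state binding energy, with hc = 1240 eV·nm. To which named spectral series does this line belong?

Paschen

ΔE = 1240/1282 = 0.9672 eV.
This matches 13.6 × (1/3² − 1/5²), so n_f = 3: the Paschen series.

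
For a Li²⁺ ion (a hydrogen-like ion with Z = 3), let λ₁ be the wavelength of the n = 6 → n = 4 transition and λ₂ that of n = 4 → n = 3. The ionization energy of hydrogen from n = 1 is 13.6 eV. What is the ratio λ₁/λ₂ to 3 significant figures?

1.40

λ ∝ 1/ΔE ∝ 1/(1/n_f² − 1/n_i²), and the Z² and hc factors cancel in the ratio.
λ₁/λ₂ = (1/3² − 1/4²)/(1/4² − 1/6²) = 0.04861/0.03472 = 1.40.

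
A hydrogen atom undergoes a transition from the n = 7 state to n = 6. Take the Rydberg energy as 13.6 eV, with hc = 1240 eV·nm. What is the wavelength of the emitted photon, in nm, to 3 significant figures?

12400 nm

ΔE = 13.60 × (1/6² − 1/7²) = 13.60 × 0.007370 = 0.1002 eV.
λ = hc/ΔE = 1240 / 0.1002 = 12400 nm.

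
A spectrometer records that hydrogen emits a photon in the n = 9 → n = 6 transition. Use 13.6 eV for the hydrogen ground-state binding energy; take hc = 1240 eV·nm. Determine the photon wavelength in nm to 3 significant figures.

5910 nm

ΔE = 13.60 × (1/6² − 1/9²) = 13.60 × 0.01543 = 0.2099 eV.
λ = hc/ΔE = 1240 / 0.2099 = 5910 nm.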